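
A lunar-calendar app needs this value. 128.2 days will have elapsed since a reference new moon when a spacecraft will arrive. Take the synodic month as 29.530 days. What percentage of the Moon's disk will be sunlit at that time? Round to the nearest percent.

77%

128.2 d spans 4 complete synodic months (4 × 29.530 = 118.12 d) plus 10.08 d.
Phase angle: θ = 360°·(10.08 d)/(29.530 d) = 122.9°.
With cos θ = (-0.543), the lit fraction is (1 − (-0.543))/2 ≈ 0.771, so 77%.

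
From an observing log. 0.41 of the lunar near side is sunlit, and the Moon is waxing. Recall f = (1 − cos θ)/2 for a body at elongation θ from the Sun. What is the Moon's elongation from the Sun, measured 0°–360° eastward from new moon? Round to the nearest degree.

80°

Invert f = (1 − cos θ)/2 to get cos θ = 1 − 2(0.41) = 0.180, hence θ₀ = arccos 0.180 = 79.6°.
Before full moon the principal value applies: θ = 79.6°.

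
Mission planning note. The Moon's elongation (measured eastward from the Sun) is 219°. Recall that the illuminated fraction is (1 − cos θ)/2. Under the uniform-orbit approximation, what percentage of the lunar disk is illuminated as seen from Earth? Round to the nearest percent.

89%

Half-versine of 219°: (1 − (-0.777))/2 = 0.889, i.e. 89%.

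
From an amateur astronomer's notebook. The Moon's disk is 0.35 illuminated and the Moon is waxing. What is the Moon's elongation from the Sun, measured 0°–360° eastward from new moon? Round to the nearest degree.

73°

Invert f = (1 − cos θ)/2 to get cos θ = 1 − 2(0.35) = 0.300, hence θ₀ = arccos 0.300 = 72.5°.
Waxing ⇒ before full, so θ = 72.5°.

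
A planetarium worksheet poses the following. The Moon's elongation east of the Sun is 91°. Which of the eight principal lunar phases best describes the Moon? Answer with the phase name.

first quarter

91° lies in the first quarter sector of the 8-phase cycle.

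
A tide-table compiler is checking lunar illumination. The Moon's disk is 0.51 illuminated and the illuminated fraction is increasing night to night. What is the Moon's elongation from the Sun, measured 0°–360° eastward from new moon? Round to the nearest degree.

91°

Invert f = (1 − cos θ)/2 to get cos θ = 1 − 2(0.51) = -0.020, hence θ₀ = arccos -0.020 = 91.1°.
Waxing ⇒ before full, so θ = 91.1°.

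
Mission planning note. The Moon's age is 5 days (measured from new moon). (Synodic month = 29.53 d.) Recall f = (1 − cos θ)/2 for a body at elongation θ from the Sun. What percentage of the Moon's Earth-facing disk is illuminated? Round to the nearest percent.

26%

Phase angle: θ = 360°·(5 d)/(29.53 d) = 61.0°.
cos 61.0° = 0.485, so f = (1 − 0.485)/2 = 0.257, so 26%.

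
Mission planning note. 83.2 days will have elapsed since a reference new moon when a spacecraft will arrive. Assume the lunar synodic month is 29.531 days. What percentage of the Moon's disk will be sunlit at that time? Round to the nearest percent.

83.2/29.531 = 2.817 lunations, so 2 complete cycles and 24.14 d into the next.
Phase angle: θ = 360°·(24.14 d)/(29.531 d) = 294.3°.
Illuminated fraction = (1 − cos 294.3°)/2 = (1 − 0.411)/2 ≈ 0.295, so 29%.

29%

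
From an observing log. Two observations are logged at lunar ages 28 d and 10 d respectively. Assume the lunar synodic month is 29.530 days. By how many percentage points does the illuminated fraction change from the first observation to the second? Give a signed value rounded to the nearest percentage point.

First observation: θ = 360°·28/29.530 = 341.3°, so f = 0.026.
Second observation: θ = 121.9°, f = 0.764.
Δf = 0.764 − 0.026 = +0.738, i.e. +74 pp.

+74 percentage points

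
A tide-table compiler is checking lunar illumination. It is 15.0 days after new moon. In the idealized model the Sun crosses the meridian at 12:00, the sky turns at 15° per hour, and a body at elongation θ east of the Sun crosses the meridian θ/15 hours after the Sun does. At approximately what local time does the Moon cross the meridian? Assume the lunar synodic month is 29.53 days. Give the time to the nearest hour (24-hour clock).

00:00

The Moon has covered 15.0/29.53 of its cycle, so θ ≈ 360° × 15.0/29.53 = 182.9°.
Delay after the Sun = 182.9° / (15°/h) ≈ 12.19 h.
12:00 + 12.19 h ≈ 00:11 → 00:00 to the nearest hour.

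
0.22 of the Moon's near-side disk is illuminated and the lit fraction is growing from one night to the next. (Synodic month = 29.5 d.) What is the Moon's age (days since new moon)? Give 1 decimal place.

Invert f = (1 − cos θ)/2 to get cos θ = 1 − 2(0.22) = 0.560, hence θ₀ = arccos 0.560 = 55.9°.
The Moon is waxing (0°–180°), so θ = 55.9° directly.
At 360°/29.5 d per day, 55.9° corresponds to 4.58 days.

4.6 days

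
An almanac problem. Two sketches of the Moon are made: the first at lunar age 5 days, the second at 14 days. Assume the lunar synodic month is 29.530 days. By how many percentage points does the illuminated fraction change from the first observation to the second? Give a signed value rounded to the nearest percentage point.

First observation: θ = 360°·5/29.530 = 61.0°, so f = 0.257.
Second observation: θ = 170.7°, f = 0.993.
Δf = 0.993 − 0.257 = +0.736, i.e. +74 pp.

+74 pp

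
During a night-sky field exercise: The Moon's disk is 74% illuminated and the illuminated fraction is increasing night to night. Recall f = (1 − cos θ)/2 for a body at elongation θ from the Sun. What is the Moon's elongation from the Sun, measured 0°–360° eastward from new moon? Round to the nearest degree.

cos θ = 1 − 2f = -0.480, giving a principal value of 118.7°.
Waxing ⇒ before full, so θ = 118.7°.

119°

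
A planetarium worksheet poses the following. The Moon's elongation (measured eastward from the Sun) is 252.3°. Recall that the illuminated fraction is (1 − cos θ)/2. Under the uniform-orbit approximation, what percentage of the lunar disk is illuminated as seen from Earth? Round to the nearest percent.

65%

f = (1 − cos 252.3°)/2 = (1 − (-0.304))/2 ≈ 0.652, i.e. 65%.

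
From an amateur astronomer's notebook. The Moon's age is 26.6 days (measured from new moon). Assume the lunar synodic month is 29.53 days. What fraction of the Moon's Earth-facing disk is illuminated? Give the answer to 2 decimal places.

0.09

The Moon has covered 26.6/29.53 of its cycle, so θ ≈ 360° × 26.6/29.53 = 324.3°.
cos 324.3° = 0.812, so f = (1 − 0.812)/2 = 0.094.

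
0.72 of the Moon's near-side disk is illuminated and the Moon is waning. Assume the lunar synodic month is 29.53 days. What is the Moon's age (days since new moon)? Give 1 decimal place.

cos θ = 1 − 2f = -0.440, giving a principal value of 116.1°.
Waning ⇒ past full, so θ = 360° − 116.1° = 243.9°.
Age = 29.53 × 243.9°/360° ≈ 20.01 days.

20.0 days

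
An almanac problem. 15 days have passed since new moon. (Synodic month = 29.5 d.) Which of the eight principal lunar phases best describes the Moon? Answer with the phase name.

full moon

At 15/29.5 of the cycle, θ ≈ 183° — the full moon range.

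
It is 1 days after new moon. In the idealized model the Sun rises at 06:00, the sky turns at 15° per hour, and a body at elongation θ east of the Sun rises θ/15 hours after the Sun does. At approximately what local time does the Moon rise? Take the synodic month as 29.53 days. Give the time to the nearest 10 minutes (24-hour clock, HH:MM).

06:50

Elongation θ = 360° × 1/29.53 ≈ 12.2°.
The Moon trails the Sun by θ/15 = 12.2/15 ≈ 0.81 hours.
06:00 + 0.813 h ≈ 06:49 → 06:50 to the nearest ten minutes.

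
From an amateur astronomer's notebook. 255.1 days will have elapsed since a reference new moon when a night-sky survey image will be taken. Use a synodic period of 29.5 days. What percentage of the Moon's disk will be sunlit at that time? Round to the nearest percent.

80%

255.1 d spans 8 complete synodic months (8 × 29.5 = 236.00 d) plus 19.10 d.
Elongation θ = 360° × 19.10/29.5 ≈ 233.1°.
cos 233.1° = (-0.601), so f = (1 − (-0.601))/2 = 0.800, so 80%.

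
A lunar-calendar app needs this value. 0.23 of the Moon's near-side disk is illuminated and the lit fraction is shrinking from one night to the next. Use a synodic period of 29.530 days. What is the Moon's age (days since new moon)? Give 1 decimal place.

From f = (1 − cos θ)/2: cos θ = 1 − 2×0.23 = 0.540; arccos → 57.3°.
Since the Moon is past full (waning), take the reflex angle: θ = 360° − 57.3° = 302.7°.
Age = 29.530 × 302.7°/360° ≈ 24.83 days.

24.8 days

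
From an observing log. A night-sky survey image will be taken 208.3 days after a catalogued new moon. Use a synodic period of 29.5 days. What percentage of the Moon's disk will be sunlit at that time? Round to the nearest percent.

Reduce mod P: 208.3 − 7×29.5 = 1.80 d into the current lunation.
Phase angle: θ = 360°·(1.80 d)/(29.5 d) = 22.0°.
cos 22.0° = 0.927, so f = (1 − 0.927)/2 = 0.036, so 4%.

4%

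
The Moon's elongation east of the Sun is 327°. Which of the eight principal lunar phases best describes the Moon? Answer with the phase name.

327° lies in the waning crescent sector of the 8-phase cycle.

waning crescent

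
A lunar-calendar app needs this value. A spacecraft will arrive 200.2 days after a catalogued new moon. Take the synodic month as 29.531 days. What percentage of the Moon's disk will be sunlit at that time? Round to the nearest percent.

200.2 d spans 6 complete synodic months (6 × 29.531 = 177.19 d) plus 23.01 d.
Elongation θ = 360° × 23.01/29.531 ≈ 280.6°.
With cos θ = 0.183, the lit fraction is (1 − 0.183)/2 ≈ 0.408, so 41%.

41%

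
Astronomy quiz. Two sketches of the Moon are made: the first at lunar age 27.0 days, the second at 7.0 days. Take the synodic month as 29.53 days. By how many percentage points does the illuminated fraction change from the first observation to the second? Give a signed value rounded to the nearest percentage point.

First observation: θ = 360°·27.0/29.53 = 329.2°, so f = 0.071.
Second observation: θ = 85.3°, f = 0.459.
Δf = 0.459 − 0.071 = +0.389, i.e. +39 pp.

+39 pp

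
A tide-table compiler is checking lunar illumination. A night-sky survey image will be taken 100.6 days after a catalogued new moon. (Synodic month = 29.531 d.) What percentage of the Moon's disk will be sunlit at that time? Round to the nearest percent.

92%

Reduce mod P: 100.6 − 3×29.531 = 12.01 d into the current lunation.
Elongation θ = 360° × 12.01/29.531 ≈ 146.4°.
Illuminated fraction = (1 − cos 146.4°)/2 = (1 − (-0.833))/2 ≈ 0.916, so 92%.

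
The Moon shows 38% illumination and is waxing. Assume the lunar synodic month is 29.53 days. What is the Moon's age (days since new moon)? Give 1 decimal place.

cos θ = 1 − 2f = 0.240, giving a principal value of 76.1°.
Waxing ⇒ before full, so θ = 76.1°.
That fraction of the synodic month is 76.1/360 × 29.53 d ≈ 6.24 d.

6.2 days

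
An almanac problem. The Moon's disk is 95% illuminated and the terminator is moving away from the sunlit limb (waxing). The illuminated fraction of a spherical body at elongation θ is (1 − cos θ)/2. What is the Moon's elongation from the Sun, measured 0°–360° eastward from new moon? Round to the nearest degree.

154°

From f = (1 − cos θ)/2: cos θ = 1 − 2×0.95 = -0.900; arccos → 154.2°.
Waxing ⇒ before full, so θ = 154.2°.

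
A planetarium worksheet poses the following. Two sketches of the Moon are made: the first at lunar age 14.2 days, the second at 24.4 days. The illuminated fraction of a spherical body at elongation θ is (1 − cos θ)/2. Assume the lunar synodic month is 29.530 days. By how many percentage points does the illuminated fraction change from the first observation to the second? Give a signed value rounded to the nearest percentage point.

-73 percentage points

First observation: θ = 360°·14.2/29.530 = 173.1°, so f = 0.996.
Second observation: θ = 297.5°, f = 0.269.
Δf = 0.269 − 0.996 = -0.727, i.e. -73 pp.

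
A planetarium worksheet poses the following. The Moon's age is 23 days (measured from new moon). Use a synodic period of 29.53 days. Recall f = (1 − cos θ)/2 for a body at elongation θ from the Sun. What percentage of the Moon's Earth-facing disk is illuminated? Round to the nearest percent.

41%

Elongation θ = 360° × 23/29.53 ≈ 280.4°.
cos 280.4° = 0.180, so f = (1 − 0.180)/2 = 0.410, so 41%.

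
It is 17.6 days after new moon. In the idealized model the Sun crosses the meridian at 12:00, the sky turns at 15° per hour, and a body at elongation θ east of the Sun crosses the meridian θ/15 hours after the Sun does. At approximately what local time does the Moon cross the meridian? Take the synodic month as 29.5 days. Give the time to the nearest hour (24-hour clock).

Phase angle: θ = 360°·(17.6 d)/(29.5 d) = 214.8°.
At 15° of sky rotation per hour, 214.8° corresponds to a 14.32 h lag.
12:00 + 14.32 h ≈ 02:19 → 02:00 to the nearest hour.

02:00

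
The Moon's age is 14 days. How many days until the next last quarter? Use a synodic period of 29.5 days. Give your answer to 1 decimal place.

8.1 days

Last quarter is 0.75 of the way through the cycle: age 0.75 × 29.5 = 22.125 d.
That is 22.125 − 14 = 8.125 days ahead.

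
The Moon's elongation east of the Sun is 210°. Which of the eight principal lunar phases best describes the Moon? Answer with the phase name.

210° lies in the waning gibbous sector of the 8-phase cycle.

waning gibbous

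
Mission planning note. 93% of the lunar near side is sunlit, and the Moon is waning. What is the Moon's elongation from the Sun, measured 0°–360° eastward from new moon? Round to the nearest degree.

211°

From f = (1 − cos θ)/2: cos θ = 1 − 2×0.93 = -0.860; arccos → 149.3°.
A waning Moon lies in 180°–360°, so θ = 360° − 149.3° = 210.7°.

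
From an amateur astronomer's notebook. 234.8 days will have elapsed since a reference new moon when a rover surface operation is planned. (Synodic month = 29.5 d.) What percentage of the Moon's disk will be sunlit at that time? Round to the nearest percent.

2%

234.8/29.5 = 7.959 lunations, so 7 complete cycles and 28.30 d into the next.
Phase angle: θ = 360°·(28.30 d)/(29.5 d) = 345.4°.
Illuminated fraction = (1 − cos 345.4°)/2 = (1 − 0.968)/2 ≈ 0.016, so 2%.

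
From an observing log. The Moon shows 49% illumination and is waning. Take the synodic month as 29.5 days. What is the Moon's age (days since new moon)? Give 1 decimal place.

22.2 days

From f = (1 − cos θ)/2: cos θ = 1 − 2×0.49 = 0.020; arccos → 88.9°.
Since the Moon is past full (waning), take the reflex angle: θ = 360° − 88.9° = 271.1°.
At 360°/29.5 d per day, 271.1° corresponds to 22.22 days.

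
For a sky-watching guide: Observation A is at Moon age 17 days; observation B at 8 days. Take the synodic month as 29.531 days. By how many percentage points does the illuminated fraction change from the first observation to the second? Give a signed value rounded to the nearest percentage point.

-38 percentage points

First observation: θ = 360°·17/29.531 = 207.2°, so f = 0.945.
Second observation: θ = 97.5°, f = 0.565.
Δf = 0.565 − 0.945 = -0.379, i.e. -38 pp.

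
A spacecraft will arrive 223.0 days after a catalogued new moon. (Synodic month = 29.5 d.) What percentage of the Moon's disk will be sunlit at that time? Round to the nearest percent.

Reduce mod P: 223.0 − 7×29.5 = 16.50 d into the current lunation.
Phase angle: θ = 360°·(16.50 d)/(29.5 d) = 201.4°.
cos 201.4° = (-0.931), so f = (1 − (-0.931))/2 = 0.966, so 97%.

97%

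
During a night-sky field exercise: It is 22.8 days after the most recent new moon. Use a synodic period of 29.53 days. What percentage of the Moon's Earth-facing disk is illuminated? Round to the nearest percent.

43%

Phase angle: θ = 360°·(22.8 d)/(29.53 d) = 278.0°.
With cos θ = 0.138, the lit fraction is (1 − 0.138)/2 ≈ 0.431, so 43%.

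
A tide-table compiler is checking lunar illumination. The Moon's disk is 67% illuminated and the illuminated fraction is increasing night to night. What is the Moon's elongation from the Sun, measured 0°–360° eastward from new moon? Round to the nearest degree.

cos θ = 1 − 2f = -0.340, giving a principal value of 109.9°.
Waxing ⇒ before full, so θ = 109.9°.

110°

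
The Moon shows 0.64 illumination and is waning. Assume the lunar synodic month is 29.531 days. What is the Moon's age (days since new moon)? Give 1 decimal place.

20.8 days

Invert f = (1 − cos θ)/2 to get cos θ = 1 − 2(0.64) = -0.280, hence θ₀ = arccos -0.280 = 106.3°.
Waning ⇒ past full, so θ = 360° − 106.3° = 253.7°.
That fraction of the synodic month is 253.7/360 × 29.531 d ≈ 20.81 d.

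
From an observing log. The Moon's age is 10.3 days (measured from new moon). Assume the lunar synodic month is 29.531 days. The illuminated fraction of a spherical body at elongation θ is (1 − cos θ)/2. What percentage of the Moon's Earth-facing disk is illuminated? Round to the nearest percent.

Phase angle: θ = 360°·(10.3 d)/(29.531 d) = 125.6°.
With cos θ = (-0.582), the lit fraction is (1 − (-0.582))/2 ≈ 0.791, so 79%.

79%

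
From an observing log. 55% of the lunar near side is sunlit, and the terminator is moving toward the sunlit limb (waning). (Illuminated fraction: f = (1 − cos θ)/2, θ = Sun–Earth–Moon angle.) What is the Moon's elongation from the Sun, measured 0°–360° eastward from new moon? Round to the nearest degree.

Invert f = (1 − cos θ)/2 to get cos θ = 1 − 2(0.55) = -0.100, hence θ₀ = arccos -0.100 = 95.7°.
Waning ⇒ past full, so θ = 360° − 95.7° = 264.3°.

264°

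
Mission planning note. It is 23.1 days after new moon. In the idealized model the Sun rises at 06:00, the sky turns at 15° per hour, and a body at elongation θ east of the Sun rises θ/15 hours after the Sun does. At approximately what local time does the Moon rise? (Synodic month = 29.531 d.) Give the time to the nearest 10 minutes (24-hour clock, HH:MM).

00:50

Elongation θ = 360° × 23.1/29.531 ≈ 281.6°.
The Moon trails the Sun by θ/15 = 281.6/15 ≈ 18.77 hours.
06:00 + 18.773 h ≈ 00:46 → 00:50 to the nearest ten minutes.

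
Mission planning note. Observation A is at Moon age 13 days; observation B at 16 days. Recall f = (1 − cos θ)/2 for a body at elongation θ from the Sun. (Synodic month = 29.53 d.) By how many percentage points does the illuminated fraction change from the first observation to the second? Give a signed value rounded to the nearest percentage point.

+2 pp

First observation: θ = 360°·13/29.53 = 158.5°, so f = 0.965.
Second observation: θ = 195.1°, f = 0.983.
Δf = 0.983 − 0.965 = +0.018, i.e. +2 pp.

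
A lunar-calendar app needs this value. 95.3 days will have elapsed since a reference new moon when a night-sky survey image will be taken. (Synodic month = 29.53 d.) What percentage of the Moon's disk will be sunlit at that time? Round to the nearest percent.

Reduce mod P: 95.3 − 3×29.53 = 6.71 d into the current lunation.
The Moon has covered 6.71/29.53 of its cycle, so θ ≈ 360° × 6.71/29.53 = 81.8°.
Illuminated fraction = (1 − cos 81.8°)/2 = (1 − 0.143)/2 ≈ 0.429, so 43%.

43%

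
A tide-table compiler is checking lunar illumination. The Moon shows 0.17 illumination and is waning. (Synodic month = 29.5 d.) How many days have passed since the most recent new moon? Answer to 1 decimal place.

25.5 days

Invert f = (1 − cos θ)/2 to get cos θ = 1 − 2(0.17) = 0.660, hence θ₀ = arccos 0.660 = 48.7°.
Waning ⇒ past full, so θ = 360° − 48.7° = 311.3°.
That fraction of the synodic month is 311.3/360 × 29.5 d ≈ 25.51 d.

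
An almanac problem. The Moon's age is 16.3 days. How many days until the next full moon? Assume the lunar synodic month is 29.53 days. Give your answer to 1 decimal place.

28.0 days

Full moon occurs at elongation 180°, i.e. at age 29.53 × 180/360 = 14.765 d.
This lunation's full moon (14.765 d) has passed, so add one period: 44.295 − 16.3 = 27.995 days.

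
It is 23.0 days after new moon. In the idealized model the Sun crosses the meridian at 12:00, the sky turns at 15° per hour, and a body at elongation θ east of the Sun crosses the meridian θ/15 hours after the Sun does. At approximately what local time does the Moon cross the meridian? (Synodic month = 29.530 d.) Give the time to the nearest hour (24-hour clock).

07:00

Elongation θ = 360° × 23.0/29.530 ≈ 280.4°.
At 15° of sky rotation per hour, 280.4° corresponds to a 18.69 h lag.
12:00 + 18.69 h ≈ 06:42 → 07:00 to the nearest hour.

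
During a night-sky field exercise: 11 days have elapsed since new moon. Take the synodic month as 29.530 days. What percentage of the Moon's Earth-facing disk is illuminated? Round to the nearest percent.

85%

Elongation θ = 360° × 11/29.530 ≈ 134.1°.
With cos θ = (-0.696), the lit fraction is (1 − (-0.696))/2 ≈ 0.848, so 85%.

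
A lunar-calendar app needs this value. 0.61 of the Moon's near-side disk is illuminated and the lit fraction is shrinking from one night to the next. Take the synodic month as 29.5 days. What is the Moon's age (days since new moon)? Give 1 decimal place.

21.1 days

cos θ = 1 − 2f = -0.220, giving a principal value of 102.7°.
Since the Moon is past full (waning), take the reflex angle: θ = 360° − 102.7° = 257.3°.
Age = 29.5 × 257.3°/360° ≈ 21.08 days.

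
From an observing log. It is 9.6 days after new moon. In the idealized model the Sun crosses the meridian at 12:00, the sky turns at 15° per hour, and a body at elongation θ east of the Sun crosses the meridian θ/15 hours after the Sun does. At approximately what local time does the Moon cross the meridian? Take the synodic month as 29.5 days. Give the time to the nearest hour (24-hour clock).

20:00

Elongation θ = 360° × 9.6/29.5 ≈ 117.2°.
The Moon trails the Sun by θ/15 = 117.2/15 ≈ 7.81 hours.
12:00 + 7.81 h ≈ 19:49 → 20:00 to the nearest hour.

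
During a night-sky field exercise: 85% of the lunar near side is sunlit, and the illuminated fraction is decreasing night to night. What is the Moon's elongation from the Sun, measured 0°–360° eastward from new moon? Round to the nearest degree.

226°

cos θ = 1 − 2f = -0.700, giving a principal value of 134.4°.
Since the Moon is past full (waning), take the reflex angle: θ = 360° − 134.4° = 225.6°.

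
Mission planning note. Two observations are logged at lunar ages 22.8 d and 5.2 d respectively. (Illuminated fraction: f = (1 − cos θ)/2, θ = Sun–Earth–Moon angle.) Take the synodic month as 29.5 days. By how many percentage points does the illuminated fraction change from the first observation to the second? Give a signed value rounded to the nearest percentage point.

θ₁ = 360° × 22.8/29.5 = 278.2°, f₁ = (1 − cos θ₁)/2 = 0.428.
θ₂ = 360° × 5.2/29.5 = 63.5°, f₂ = (1 − cos θ₂)/2 = 0.277.
Change = f₂ − f₁ = -0.152 → -15 percentage points.

-15 percentage points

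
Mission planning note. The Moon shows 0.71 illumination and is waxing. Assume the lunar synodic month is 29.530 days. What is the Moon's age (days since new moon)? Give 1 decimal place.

9.4 days

Invert f = (1 − cos θ)/2 to get cos θ = 1 − 2(0.71) = -0.420, hence θ₀ = arccos -0.420 = 114.8°.
The Moon is waxing (0°–180°), so θ = 114.8° directly.
That fraction of the synodic month is 114.8/360 × 29.530 d ≈ 9.42 d.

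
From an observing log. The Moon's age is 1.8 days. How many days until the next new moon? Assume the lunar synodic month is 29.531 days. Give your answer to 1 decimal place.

27.7 days

One full lunation from the last new moon is 29.531 d; remaining = 29.531 − 1.8 = 27.731 d.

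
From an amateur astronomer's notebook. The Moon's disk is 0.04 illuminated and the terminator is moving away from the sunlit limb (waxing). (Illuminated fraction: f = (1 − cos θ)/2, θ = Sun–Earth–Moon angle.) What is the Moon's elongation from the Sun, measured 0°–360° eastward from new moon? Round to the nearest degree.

23°

cos θ = 1 − 2f = 0.920, giving a principal value of 23.1°.
Waxing ⇒ before full, so θ = 23.1°.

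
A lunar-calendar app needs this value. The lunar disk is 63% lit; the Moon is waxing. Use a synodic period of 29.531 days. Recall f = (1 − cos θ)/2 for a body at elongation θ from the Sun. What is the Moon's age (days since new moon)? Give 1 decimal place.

8.6 days

Invert f = (1 − cos θ)/2 to get cos θ = 1 − 2(0.63) = -0.260, hence θ₀ = arccos -0.260 = 105.1°.
The Moon is waxing (0°–180°), so θ = 105.1° directly.
Age = 29.531 × 105.1°/360° ≈ 8.62 days.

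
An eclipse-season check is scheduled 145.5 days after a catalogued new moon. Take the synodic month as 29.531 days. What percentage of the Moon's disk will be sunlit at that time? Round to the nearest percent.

145.5 d spans 4 complete synodic months (4 × 29.531 = 118.12 d) plus 27.38 d.
Elongation θ = 360° × 27.38/29.531 ≈ 333.7°.
cos 333.7° = 0.897, so f = (1 − 0.897)/2 = 0.052, so 5%.

5%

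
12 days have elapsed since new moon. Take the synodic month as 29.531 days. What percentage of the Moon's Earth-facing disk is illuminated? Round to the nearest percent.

Elongation θ = 360° × 12/29.531 ≈ 146.3°.
Illuminated fraction = (1 − cos 146.3°)/2 = (1 − (-0.832))/2 ≈ 0.916, so 92%.

92%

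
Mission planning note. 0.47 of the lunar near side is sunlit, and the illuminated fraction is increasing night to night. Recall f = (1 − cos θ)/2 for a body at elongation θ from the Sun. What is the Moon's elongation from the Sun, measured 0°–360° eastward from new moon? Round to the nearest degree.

cos θ = 1 − 2f = 0.060, giving a principal value of 86.6°.
The Moon is waxing (0°–180°), so θ = 86.6° directly.

87°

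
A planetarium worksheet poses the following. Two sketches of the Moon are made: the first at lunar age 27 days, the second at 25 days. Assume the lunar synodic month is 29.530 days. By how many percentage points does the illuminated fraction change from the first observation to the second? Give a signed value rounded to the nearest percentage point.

θ₁ = 360° × 27/29.530 = 329.2°, f₁ = (1 − cos θ₁)/2 = 0.071.
θ₂ = 360° × 25/29.530 = 304.8°, f₂ = (1 − cos θ₂)/2 = 0.215.
Change = f₂ − f₁ = +0.144 → +14 percentage points.

+14 percentage points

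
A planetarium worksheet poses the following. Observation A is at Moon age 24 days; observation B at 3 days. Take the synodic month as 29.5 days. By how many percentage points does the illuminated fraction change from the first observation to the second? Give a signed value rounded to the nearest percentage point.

θ₁ = 360° × 24/29.5 = 292.9°, f₁ = (1 − cos θ₁)/2 = 0.306.
θ₂ = 360° × 3/29.5 = 36.6°, f₂ = (1 − cos θ₂)/2 = 0.099.
Change = f₂ − f₁ = -0.207 → -21 percentage points.

-21 percentage points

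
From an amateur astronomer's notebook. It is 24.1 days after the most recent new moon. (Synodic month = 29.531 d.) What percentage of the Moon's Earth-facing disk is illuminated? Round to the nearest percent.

Elongation θ = 360° × 24.1/29.531 ≈ 293.8°.
Illuminated fraction = (1 − cos 293.8°)/2 = (1 − 0.403)/2 ≈ 0.298, so 30%.

30%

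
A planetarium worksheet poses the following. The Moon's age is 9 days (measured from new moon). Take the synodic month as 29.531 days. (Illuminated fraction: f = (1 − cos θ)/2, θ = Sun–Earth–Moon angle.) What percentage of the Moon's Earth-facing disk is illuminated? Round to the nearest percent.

67%

The Moon has covered 9/29.531 of its cycle, so θ ≈ 360° × 9/29.531 = 109.7°.
Illuminated fraction = (1 − cos 109.7°)/2 = (1 − (-0.337))/2 ≈ 0.669, so 67%.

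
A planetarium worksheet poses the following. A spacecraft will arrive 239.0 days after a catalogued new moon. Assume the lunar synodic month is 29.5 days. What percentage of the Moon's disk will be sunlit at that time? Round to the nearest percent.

Reduce mod P: 239.0 − 8×29.5 = 3.00 d into the current lunation.
Phase angle: θ = 360°·(3.00 d)/(29.5 d) = 36.6°.
Illuminated fraction = (1 − cos 36.6°)/2 = (1 − 0.803)/2 ≈ 0.099, so 10%.

10%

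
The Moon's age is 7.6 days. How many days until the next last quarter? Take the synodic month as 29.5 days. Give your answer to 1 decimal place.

Last quarter is 0.75 of the way through the cycle: age 0.75 × 29.5 = 22.125 d.
So 14.525 days remain (22.125 − 7.6).

14.5 days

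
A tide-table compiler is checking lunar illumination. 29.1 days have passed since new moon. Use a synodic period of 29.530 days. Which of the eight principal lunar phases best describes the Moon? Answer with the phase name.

new moon

At 29.1/29.530 of the cycle, θ ≈ 355° — the new moon range.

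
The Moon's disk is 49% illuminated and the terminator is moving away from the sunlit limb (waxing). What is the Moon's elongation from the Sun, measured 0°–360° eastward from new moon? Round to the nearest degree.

89°

cos θ = 1 − 2f = 0.020, giving a principal value of 88.9°.
The Moon is waxing (0°–180°), so θ = 88.9° directly.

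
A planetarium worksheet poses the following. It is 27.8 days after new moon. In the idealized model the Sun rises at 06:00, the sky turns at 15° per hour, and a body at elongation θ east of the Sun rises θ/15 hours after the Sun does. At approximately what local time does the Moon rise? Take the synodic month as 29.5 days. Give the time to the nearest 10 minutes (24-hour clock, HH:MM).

Elongation θ = 360° × 27.8/29.5 ≈ 339.3°.
The Moon trails the Sun by θ/15 = 339.3/15 ≈ 22.62 hours.
06:00 + 22.617 h ≈ 04:37 → 04:40 to the nearest ten minutes.

04:40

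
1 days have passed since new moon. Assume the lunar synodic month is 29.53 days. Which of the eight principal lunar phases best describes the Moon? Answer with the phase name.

θ ≈ 360° × 1/29.53 = 12°, which falls in the new moon sector.

new moon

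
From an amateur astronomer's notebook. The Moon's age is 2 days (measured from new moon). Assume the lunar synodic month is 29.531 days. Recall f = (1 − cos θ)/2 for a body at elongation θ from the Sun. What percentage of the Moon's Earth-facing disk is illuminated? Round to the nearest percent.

Elongation θ = 360° × 2/29.531 ≈ 24.4°.
cos 24.4° = 0.911, so f = (1 − 0.911)/2 = 0.045, so 4%.

4%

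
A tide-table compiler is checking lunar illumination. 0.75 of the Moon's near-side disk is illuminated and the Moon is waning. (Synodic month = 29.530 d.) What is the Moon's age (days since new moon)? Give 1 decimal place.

cos θ = 1 − 2f = -0.500, giving a principal value of 120.0°.
Waning ⇒ past full, so θ = 360° − 120.0° = 240.0°.
At 360°/29.530 d per day, 240.0° corresponds to 19.69 days.

19.7 days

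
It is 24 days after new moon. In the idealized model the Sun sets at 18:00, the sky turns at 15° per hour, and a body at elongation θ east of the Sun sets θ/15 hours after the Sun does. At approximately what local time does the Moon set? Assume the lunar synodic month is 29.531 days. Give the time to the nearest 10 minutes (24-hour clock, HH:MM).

The Moon has covered 24/29.531 of its cycle, so θ ≈ 360° × 24/29.531 = 292.6°.
The Moon trails the Sun by θ/15 = 292.6/15 ≈ 19.50 hours.
18:00 + 19.505 h ≈ 13:30 → 13:30 to the nearest ten minutes.

13:30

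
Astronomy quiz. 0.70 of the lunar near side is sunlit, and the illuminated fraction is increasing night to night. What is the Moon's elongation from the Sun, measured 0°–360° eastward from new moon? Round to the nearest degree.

114°

cos θ = 1 − 2f = -0.400, giving a principal value of 113.6°.
The Moon is waxing (0°–180°), so θ = 113.6° directly.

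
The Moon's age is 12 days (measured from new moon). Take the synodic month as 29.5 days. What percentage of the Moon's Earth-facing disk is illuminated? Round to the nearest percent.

92%

The Moon has covered 12/29.5 of its cycle, so θ ≈ 360° × 12/29.5 = 146.4°.
cos 146.4° = (-0.833), so f = (1 − (-0.833))/2 = 0.917, so 92%.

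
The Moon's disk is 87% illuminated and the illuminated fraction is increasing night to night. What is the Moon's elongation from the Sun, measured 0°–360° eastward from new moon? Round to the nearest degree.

Invert f = (1 − cos θ)/2 to get cos θ = 1 − 2(0.87) = -0.740, hence θ₀ = arccos -0.740 = 137.7°.
The Moon is waxing (0°–180°), so θ = 137.7° directly.

138°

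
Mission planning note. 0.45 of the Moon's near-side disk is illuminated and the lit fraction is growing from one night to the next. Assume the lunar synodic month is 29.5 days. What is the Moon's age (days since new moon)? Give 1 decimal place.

Invert f = (1 − cos θ)/2 to get cos θ = 1 − 2(0.45) = 0.100, hence θ₀ = arccos 0.100 = 84.3°.
Before full moon the principal value applies: θ = 84.3°.
At 360°/29.5 d per day, 84.3° corresponds to 6.90 days.

6.9 days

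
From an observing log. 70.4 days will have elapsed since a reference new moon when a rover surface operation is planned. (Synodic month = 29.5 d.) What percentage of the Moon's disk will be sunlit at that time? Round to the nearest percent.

70.4/29.5 = 2.386 lunations, so 2 complete cycles and 11.40 d into the next.
Elongation θ = 360° × 11.40/29.5 ≈ 139.1°.
Illuminated fraction = (1 − cos 139.1°)/2 = (1 − (-0.756))/2 ≈ 0.878, so 88%.

88%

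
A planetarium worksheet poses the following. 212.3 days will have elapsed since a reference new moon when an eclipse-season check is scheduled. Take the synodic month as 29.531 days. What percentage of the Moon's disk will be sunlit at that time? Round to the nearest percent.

31%

Reduce mod P: 212.3 − 7×29.531 = 5.58 d into the current lunation.
Elongation θ = 360° × 5.58/29.531 ≈ 68.1°.
cos 68.1° = 0.374, so f = (1 − 0.374)/2 = 0.313, so 31%.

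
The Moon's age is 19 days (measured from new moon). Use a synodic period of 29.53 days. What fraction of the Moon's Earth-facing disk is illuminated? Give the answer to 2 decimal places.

The Moon has covered 19/29.53 of its cycle, so θ ≈ 360° × 19/29.53 = 231.6°.
cos 231.6° = (-0.621), so f = (1 − (-0.621))/2 = 0.810.

0.81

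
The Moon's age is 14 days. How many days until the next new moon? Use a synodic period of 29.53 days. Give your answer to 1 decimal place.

15.5 days

One full lunation from the last new moon is 29.53 d; remaining = 29.53 − 14 = 15.530 d.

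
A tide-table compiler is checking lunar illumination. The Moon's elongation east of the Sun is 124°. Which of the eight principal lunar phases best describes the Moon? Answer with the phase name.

124° lies in the waxing gibbous sector of the 8-phase cycle.

waxing gibbous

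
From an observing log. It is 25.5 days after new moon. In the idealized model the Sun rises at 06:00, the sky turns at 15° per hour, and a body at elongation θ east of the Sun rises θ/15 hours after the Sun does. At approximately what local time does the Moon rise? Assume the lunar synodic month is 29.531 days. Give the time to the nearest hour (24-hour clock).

03:00

Phase angle: θ = 360°·(25.5 d)/(29.531 d) = 310.9°.
The Moon trails the Sun by θ/15 = 310.9/15 ≈ 20.72 hours.
06:00 + 20.72 h ≈ 02:43 → 03:00 to the nearest hour.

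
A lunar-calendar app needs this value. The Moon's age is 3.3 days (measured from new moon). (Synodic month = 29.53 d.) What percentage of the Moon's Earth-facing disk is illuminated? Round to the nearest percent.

Elongation θ = 360° × 3.3/29.53 ≈ 40.2°.
cos 40.2° = 0.763, so f = (1 − 0.763)/2 = 0.118, so 12%.

12%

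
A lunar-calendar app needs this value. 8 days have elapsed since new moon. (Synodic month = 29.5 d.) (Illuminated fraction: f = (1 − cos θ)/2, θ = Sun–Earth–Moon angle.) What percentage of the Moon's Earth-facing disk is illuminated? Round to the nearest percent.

The Moon has covered 8/29.5 of its cycle, so θ ≈ 360° × 8/29.5 = 97.6°.
cos 97.6° = (-0.133), so f = (1 − (-0.133))/2 = 0.566, so 57%.

57%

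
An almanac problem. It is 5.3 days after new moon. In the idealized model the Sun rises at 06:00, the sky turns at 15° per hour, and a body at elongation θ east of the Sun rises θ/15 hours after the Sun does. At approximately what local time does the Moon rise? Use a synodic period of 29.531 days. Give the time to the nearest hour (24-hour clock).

The Moon has covered 5.3/29.531 of its cycle, so θ ≈ 360° × 5.3/29.531 = 64.6°.
At 15° of sky rotation per hour, 64.6° corresponds to a 4.31 h lag.
06:00 + 4.31 h ≈ 10:18 → 10:00 to the nearest hour.

10:00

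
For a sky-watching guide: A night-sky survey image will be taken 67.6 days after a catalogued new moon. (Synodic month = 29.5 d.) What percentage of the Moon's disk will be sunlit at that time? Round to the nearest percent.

63%

67.6/29.5 = 2.292 lunations, so 2 complete cycles and 8.60 d into the next.
Phase angle: θ = 360°·(8.60 d)/(29.5 d) = 104.9°.
With cos θ = (-0.258), the lit fraction is (1 − (-0.258))/2 ≈ 0.629, so 63%.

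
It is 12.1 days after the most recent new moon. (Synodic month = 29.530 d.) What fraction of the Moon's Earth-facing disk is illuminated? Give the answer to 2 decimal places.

0.92

Phase angle: θ = 360°·(12.1 d)/(29.530 d) = 147.5°.
Illuminated fraction = (1 − cos 147.5°)/2 = (1 − (-0.843))/2 ≈ 0.922.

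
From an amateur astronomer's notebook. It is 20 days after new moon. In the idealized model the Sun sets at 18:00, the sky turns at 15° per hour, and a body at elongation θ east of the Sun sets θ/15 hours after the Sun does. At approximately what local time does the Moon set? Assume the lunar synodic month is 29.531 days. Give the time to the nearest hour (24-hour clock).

10:00

Elongation θ = 360° × 20/29.531 ≈ 243.8°.
At 15° of sky rotation per hour, 243.8° corresponds to a 16.25 h lag.
18:00 + 16.25 h ≈ 10:15 → 10:00 to the nearest hour.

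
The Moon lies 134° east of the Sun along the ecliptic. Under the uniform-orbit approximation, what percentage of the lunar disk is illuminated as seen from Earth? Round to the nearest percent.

85%

Half-versine of 134°: (1 − (-0.695))/2 = 0.847, i.e. 85%.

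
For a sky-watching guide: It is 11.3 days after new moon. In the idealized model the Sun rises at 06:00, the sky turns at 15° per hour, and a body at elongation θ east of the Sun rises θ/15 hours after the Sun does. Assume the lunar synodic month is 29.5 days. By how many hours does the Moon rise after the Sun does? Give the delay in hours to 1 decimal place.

9.2 h

The Moon has covered 11.3/29.5 of its cycle, so θ ≈ 360° × 11.3/29.5 = 137.9°.
At 15° of sky rotation per hour, 137.9° corresponds to a 9.19 h lag.
So the Moon rises 9.19 h after the Sun.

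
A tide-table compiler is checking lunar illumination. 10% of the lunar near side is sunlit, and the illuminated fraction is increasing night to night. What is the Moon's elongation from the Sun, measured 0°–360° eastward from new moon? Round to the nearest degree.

37°

Invert f = (1 − cos θ)/2 to get cos θ = 1 − 2(0.10) = 0.800, hence θ₀ = arccos 0.800 = 36.9°.
Before full moon the principal value applies: θ = 36.9°.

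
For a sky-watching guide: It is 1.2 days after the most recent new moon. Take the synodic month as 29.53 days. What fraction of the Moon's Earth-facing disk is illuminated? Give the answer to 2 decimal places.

Elongation θ = 360° × 1.2/29.53 ≈ 14.6°.
With cos θ = 0.968, the lit fraction is (1 − 0.968)/2 ≈ 0.016.

0.02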